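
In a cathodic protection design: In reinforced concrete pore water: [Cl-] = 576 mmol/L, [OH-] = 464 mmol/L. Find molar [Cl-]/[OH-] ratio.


Threshold parameter = [Cl-] / [OH-] (molar basis; both in mmol/L, so units cancel)
Ratio = 576 / 464 = 1.24

1.24


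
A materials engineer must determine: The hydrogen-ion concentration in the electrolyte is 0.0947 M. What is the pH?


pH = −log10[H+]
pH = −log10(0.0947) = 1.02

1.02


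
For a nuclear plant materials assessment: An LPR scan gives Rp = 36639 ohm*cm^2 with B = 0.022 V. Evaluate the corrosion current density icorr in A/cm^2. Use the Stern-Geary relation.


Apply the Stern-Geary relation: icorr = B / Rp
icorr = 0.022 / 36639 = 6.005×10^-7 A/cm^2

6.005×10^-7 A/cm^2


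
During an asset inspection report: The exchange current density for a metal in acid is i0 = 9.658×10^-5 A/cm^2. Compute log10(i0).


i0 = 9.658×10^-5 A/cm^2
log10(i0) = -4.015

-4.015


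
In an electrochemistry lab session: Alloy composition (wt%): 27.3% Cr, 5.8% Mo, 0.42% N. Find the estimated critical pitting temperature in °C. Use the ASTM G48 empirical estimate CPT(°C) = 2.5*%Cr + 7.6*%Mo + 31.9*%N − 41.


Apply the ASTM G48 empirical CPT estimate: CPT(°C) = 2.5*%Cr + 7.6*%Mo + 31.9*%N − 41
2.5*27.3 = 68.25; 7.6*5.8 = 44.08; 31.9*0.42 = 13.398
CPT = 68.25 + 44.08 + 13.398 − 41 = 84.728 °C
Rounded to 0.1 °C: CPT ≈ 84.7 °C

84.7 °C


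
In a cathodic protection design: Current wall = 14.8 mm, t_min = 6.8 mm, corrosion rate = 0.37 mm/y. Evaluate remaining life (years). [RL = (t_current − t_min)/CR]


Apply the remaining-life relation: RL = (t_current − t_min) / CR
RL = (14.8 − 6.8) / 0.37 = 8.0 / 0.37 = 21.6 years

21.6 years


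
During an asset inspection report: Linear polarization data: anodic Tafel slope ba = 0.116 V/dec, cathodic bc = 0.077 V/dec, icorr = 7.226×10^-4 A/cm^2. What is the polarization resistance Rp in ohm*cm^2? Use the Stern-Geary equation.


Apply the Stern-Geary equation: Rp = ba*bc / (2.303*icorr*(ba+bc))
ba*bc = 0.116*0.077 = 0.008932
ba+bc = 0.193; 2.303*icorr*(ba+bc) = 2.303*7.226×10^-4*0.193 = 3.2118053×10^-4
Rp = 0.008932 / 3.2118053×10^-4 = 27.8 ohm*cm^2

27.8 ohm*cm^2


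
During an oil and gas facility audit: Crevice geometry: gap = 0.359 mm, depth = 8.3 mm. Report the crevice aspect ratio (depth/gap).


Aspect ratio = depth / gap
Ratio = 8.3 / 0.359 = 23.1

23.1


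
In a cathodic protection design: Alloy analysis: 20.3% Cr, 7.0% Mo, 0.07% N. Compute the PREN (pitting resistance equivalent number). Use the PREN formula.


Apply the PREN formula: PREN = Cr + 3.3*Mo + 16*N
PREN = 20.3 + 3.3*7.0 + 16*0.07
PREN = 20.3 + 23.1 + 1.12 = 44.52

44.52


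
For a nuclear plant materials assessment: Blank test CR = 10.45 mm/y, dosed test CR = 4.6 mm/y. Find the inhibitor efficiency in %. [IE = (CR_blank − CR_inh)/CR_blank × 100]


Apply the inhibitor-efficiency definition: IE = (CR_blank − CR_inh)/CR_blank × 100
IE = (10.45 − 4.6) / 10.45 × 100
IE = 5.85 / 10.45 × 100 = 56.0 %

56.0 %


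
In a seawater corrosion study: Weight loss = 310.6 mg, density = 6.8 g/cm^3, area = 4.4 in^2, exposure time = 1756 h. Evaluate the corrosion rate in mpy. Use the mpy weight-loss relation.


Apply the mpy weight-loss relation: CR = 534 * W / (D * A * T)
Numerator: 534 * 310.6 = 165860.4
Denominator: 6.8 * 4.4 * 1756 = 52539.52
CR = 165860.4 / 52539.52 = 3.1569 mpy

3.1569 mpy


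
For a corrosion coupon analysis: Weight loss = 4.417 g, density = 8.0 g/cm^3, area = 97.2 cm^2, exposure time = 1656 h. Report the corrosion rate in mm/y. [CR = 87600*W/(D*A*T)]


Apply the mm/y weight-loss relation: CR = 87600 * W / (D * A * T)
Numerator: 87600 * 4.417 = 386929.2
Denominator: 8.0 * 97.2 * 1656 = 1287705.6
CR = 386929.2 / 1287705.6 = 0.30048 mm/y

0.30048 mm/y


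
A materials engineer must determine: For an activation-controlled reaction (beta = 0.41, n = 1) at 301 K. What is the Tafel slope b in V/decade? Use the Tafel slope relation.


Apply the Tafel slope relation: b = 2.303*R*T/(beta*n*F)
Numerator: 2.303 * 8.314 * 301 = 5763.29
Denominator: 0.41 * 1 * 96485 = 39558.85
b = 5763.29 / 39558.85 = 0.1457 V/decade

0.1457 V/decade


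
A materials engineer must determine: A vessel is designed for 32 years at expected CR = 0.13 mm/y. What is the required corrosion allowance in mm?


Corrosion allowance = CR × design life
CA = 0.13 * 32 = 4.16 mm

4.16 mm


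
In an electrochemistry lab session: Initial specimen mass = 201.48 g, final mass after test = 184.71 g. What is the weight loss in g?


Weight loss = initial − final
WL = 201.48 − 184.71 = 16.77 g

16.77 g


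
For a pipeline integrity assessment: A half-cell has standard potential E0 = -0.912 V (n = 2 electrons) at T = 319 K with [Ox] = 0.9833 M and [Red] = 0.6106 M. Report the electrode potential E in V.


Apply the Nernst equation: E = E0 + (RT/nF)*ln([Ox]/[Red])
Step 1: RT/nF = 8.314*319/(2*96485) = 0.01374393 V
Step 2: [Ox]/[Red] = 0.9833/0.6106 = 1.610383
Step 3: ln(1.610383) = 0.476472
Step 4: correction = 0.01374393 * 0.476472 = 0.0065 V
E = -0.912 + 0.0065 = -0.9055 V

-0.9055 V


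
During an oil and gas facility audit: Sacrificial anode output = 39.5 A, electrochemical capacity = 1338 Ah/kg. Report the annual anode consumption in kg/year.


Annual consumption = current * hours per year / capacity
Rate = 39.5 * 8760 / 1338 = 258.6 kg/year

258.6 kg/year


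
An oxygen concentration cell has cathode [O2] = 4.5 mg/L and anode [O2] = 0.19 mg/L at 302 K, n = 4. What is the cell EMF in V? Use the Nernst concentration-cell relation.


Apply the Nernst concentration-cell relation: E = (RT/nF)*ln(C_cathode/C_anode)
RT/nF = 8.314*302/(4*96485) = 0.00650575 V
ln(4.5/0.19) = 3.16481
E = 0.00650575 * 3.16481 = 0.02059 V

0.02059 V


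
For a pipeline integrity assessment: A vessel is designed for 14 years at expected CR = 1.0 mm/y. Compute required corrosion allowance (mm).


Corrosion allowance = CR × design life
CA = 1.0 * 14 = 14.0 mm

14.0 mm


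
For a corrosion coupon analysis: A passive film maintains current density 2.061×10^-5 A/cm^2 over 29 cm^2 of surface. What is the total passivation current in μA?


I = i_pass * A, then convert A → μA (×10^6)
I = 2.061×10^-5 * 29 * 10^6 = 597.69 μA

597.69 μA


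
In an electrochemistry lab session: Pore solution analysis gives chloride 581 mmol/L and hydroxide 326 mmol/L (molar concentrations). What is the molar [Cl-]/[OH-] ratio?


Threshold parameter = [Cl-] / [OH-] (molar basis; both in mmol/L, so units cancel)
Ratio = 581 / 326 = 1.78

1.78


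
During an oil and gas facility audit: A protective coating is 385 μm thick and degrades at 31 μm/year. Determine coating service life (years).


Service life = thickness / degradation rate
Life = 385 / 31 = 12.4 years

12.4 years


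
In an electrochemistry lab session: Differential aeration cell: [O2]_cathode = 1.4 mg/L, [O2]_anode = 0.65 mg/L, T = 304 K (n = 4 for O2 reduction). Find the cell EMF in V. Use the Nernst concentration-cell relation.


Apply the Nernst concentration-cell relation: E = (RT/nF)*ln(C_cathode/C_anode)
RT/nF = 8.314*304/(4*96485) = 0.00654883 V
ln(1.4/0.65) = 0.76726
E = 0.00654883 * 0.76726 = 0.00502 V

0.00502 V


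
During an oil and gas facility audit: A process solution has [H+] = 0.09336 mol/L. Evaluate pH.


pH = −log10[H+]
pH = −log10(0.09336) = 1.03

1.03


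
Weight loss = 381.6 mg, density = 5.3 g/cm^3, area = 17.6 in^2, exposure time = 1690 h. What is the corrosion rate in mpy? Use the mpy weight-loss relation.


Apply the mpy weight-loss relation: CR = 534 * W / (D * A * T)
Numerator: 534 * 381.6 = 203774.4
Denominator: 5.3 * 17.6 * 1690 = 157643.2
CR = 203774.4 / 157643.2 = 1.29263 mpy

1.29263 mpy


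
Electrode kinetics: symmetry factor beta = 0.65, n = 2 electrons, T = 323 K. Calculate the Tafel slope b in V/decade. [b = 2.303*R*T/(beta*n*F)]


Apply the Tafel slope relation: b = 2.303*R*T/(beta*n*F)
Numerator: 2.303 * 8.314 * 323 = 6184.53
Denominator: 0.65 * 2 * 96485 = 125430.5
b = 6184.53 / 125430.5 = 0.049 V/decade

0.049 V/decade


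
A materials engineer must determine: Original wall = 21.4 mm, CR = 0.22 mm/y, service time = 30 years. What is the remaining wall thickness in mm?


Remaining wall = original − CR × time
t = 21.4 − 0.22*30 = 21.4 − 6.6 = 14.8 mm

14.8 mm


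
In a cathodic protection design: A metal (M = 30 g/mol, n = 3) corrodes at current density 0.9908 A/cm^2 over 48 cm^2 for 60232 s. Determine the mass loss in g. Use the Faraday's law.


Apply Faraday's law: m = i*A*t*M / (n*F)
Total charge passed Q = i*A*t = 0.9908*48*60232 = 2864537.5488 C
m = Q*M/(n*F) = 2864537.5488*30/(3*96485) = 296.889 g

296.889 g


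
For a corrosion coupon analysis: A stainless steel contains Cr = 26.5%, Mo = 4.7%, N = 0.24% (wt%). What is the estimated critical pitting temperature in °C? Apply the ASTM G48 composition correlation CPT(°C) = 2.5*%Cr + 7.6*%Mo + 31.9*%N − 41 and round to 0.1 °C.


Apply the ASTM G48 empirical CPT estimate: CPT(°C) = 2.5*%Cr + 7.6*%Mo + 31.9*%N − 41
2.5*26.5 = 66.25; 7.6*4.7 = 35.72; 31.9*0.24 = 7.656
CPT = 66.25 + 35.72 + 7.656 − 41 = 68.626 °C
Rounded to 0.1 °C: CPT ≈ 68.6 °C

68.6 °C


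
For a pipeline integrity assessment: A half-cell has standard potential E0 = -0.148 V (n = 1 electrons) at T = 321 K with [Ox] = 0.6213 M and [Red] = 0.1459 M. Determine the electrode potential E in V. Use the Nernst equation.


Apply the Nernst equation: E = E0 + (RT/nF)*ln([Ox]/[Red])
Step 1: RT/nF = 8.314*321/(1*96485) = 0.0276602 V
Step 2: [Ox]/[Red] = 0.6213/0.1459 = 4.258396
Step 3: ln(4.258396) = 1.448893
Step 4: correction = 0.0276602 * 1.448893 = 0.0401 V
E = -0.148 + 0.0401 = -0.1079 V

-0.1079 V


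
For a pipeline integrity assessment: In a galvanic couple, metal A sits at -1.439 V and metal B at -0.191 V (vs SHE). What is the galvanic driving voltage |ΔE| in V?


Driving voltage is the absolute potential difference.
|ΔE| = |-1.439 − (-0.191)| = 1.248 V

1.248 V


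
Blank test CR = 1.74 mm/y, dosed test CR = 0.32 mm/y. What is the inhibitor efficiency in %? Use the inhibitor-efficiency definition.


Apply the inhibitor-efficiency definition: IE = (CR_blank − CR_inh)/CR_blank × 100
IE = (1.74 − 0.32) / 1.74 × 100
IE = 1.42 / 1.74 × 100 = 81.6 %

81.6 %


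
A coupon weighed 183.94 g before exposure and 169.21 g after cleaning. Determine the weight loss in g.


Weight loss = initial − final
WL = 183.94 − 169.21 = 14.73 g

14.73 g


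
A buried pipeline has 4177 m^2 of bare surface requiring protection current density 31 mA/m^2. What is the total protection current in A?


I = area * current density, then convert mA → A (÷1000)
I = 4177 * 31 / 1000 = 129.49 A

129.49 A


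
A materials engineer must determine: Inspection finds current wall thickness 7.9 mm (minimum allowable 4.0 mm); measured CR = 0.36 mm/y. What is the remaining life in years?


Apply the remaining-life relation: RL = (t_current − t_min) / CR
RL = (7.9 − 4.0) / 0.36 = 3.9 / 0.36 = 10.8 years

10.8 years


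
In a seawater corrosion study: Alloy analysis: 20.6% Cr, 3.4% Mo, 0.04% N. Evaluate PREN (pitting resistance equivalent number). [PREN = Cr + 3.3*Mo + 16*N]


Apply the PREN formula: PREN = Cr + 3.3*Mo + 16*N
PREN = 20.6 + 3.3*3.4 + 16*0.04
PREN = 20.6 + 11.22 + 0.64 = 32.46

32.46


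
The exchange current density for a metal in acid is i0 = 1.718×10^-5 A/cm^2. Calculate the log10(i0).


i0 = 1.718×10^-5 A/cm^2
log10(i0) = -4.765

-4.765


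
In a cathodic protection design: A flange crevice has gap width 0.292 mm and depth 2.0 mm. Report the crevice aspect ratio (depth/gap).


Aspect ratio = depth / gap
Ratio = 2.0 / 0.292 = 6.8

6.8


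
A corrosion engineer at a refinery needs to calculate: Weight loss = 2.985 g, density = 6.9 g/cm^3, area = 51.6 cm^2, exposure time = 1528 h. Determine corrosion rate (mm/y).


Apply the mm/y weight-loss relation: CR = 87600 * W / (D * A * T)
Numerator: 87600 * 2.985 = 261486.0
Denominator: 6.9 * 51.6 * 1528 = 544029.12
CR = 261486.0 / 544029.12 = 0.48065 mm/y

0.48065 mm/y


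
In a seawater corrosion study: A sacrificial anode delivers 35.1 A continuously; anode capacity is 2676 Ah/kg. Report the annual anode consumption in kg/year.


Annual consumption = current * hours per year / capacity
Rate = 35.1 * 8760 / 2676 = 114.9 kg/year

114.9 kg/year


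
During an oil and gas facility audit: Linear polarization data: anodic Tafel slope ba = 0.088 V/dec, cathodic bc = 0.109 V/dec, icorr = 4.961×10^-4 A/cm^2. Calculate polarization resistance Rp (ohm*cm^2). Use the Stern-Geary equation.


Apply the Stern-Geary equation: Rp = ba*bc / (2.303*icorr*(ba+bc))
ba*bc = 0.088*0.109 = 0.009592
ba+bc = 0.197; 2.303*icorr*(ba+bc) = 2.303*4.961×10^-4*0.197 = 2.2507611×10^-4
Rp = 0.009592 / 2.2507611×10^-4 = 42.6 ohm*cm^2

42.6 ohm*cm^2


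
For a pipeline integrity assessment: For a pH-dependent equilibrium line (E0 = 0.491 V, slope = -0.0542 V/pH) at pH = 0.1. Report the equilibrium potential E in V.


Apply the Pourbaix line equation: E = E0 + slope*pH
E = 0.491 + (-0.0542)*0.1 = 0.491 + (-0.00542) = 0.48558 V
Rounded to 3 decimal places: E = 0.486 V

0.486 V


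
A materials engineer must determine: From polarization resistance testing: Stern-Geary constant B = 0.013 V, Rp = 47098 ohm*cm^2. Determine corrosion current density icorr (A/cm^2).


Apply the Stern-Geary relation: icorr = B / Rp
icorr = 0.013 / 47098 = 2.76×10^-7 A/cm^2

2.76×10^-7 A/cm^2


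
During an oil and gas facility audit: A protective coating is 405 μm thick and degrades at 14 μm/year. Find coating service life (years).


Service life = thickness / degradation rate
Life = 405 / 14 = 28.9 years

28.9 years


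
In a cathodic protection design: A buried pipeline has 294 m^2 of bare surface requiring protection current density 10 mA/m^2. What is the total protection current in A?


I = area * current density, then convert mA → A (÷1000)
I = 294 * 10 / 1000 = 2.94 A

2.94 A


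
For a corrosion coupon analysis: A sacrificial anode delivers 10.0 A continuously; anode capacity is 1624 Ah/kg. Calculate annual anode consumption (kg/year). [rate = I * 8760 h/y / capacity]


Annual consumption = current * hours per year / capacity
Rate = 10.0 * 8760 / 1624 = 53.9 kg/year

53.9 kg/year


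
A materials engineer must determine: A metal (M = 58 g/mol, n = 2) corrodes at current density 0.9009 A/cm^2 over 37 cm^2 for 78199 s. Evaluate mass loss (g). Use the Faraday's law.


Apply Faraday's law: m = i*A*t*M / (n*F)
Total charge passed Q = i*A*t = 0.9009*37*78199 = 2606630.7267 C
m = Q*M/(n*F) = 2606630.7267*58/(2*96485) = 783.462 g

783.462 g


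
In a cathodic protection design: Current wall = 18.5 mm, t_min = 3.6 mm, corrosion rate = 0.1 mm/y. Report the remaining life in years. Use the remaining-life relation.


Apply the remaining-life relation: RL = (t_current − t_min) / CR
RL = (18.5 − 3.6) / 0.1 = 14.9 / 0.1 = 149.0 years

149.0 years


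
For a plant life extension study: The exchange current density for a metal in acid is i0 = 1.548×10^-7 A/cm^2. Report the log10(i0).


i0 = 1.548×10^-7 A/cm^2
log10(i0) = -6.81

-6.81


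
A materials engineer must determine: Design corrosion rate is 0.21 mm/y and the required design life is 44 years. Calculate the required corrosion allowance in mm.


Corrosion allowance = CR × design life
CA = 0.21 * 44 = 9.24 mm

9.24 mm


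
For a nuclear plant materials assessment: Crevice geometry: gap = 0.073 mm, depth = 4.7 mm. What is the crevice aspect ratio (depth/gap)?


Aspect ratio = depth / gap
Ratio = 4.7 / 0.073 = 64.4

64.4


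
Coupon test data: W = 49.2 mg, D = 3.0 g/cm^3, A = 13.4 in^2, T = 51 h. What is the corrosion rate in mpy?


Apply the mpy weight-loss relation: CR = 534 * W / (D * A * T)
Numerator: 534 * 49.2 = 26272.8
Denominator: 3.0 * 13.4 * 51 = 2050.2
CR = 26272.8 / 2050.2 = 12.8147 mpy

12.8147 mpy


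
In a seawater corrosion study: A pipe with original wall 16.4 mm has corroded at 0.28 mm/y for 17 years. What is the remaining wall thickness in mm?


Remaining wall = original − CR × time
t = 16.4 − 0.28*17 = 16.4 − 4.76 = 11.64 mm

11.64 mm


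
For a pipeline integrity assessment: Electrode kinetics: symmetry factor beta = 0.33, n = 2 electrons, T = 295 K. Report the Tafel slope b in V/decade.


Apply the Tafel slope relation: b = 2.303*R*T/(beta*n*F)
Numerator: 2.303 * 8.314 * 295 = 5648.41
Denominator: 0.33 * 2 * 96485 = 63680.1
b = 5648.41 / 63680.1 = 0.0887 V/decade

0.0887 V/decade


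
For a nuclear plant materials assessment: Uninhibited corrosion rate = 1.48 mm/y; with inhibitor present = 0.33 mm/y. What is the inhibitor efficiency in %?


Apply the inhibitor-efficiency definition: IE = (CR_blank − CR_inh)/CR_blank × 100
IE = (1.48 − 0.33) / 1.48 × 100
IE = 1.15 / 1.48 × 100 = 77.7 %

77.7 %


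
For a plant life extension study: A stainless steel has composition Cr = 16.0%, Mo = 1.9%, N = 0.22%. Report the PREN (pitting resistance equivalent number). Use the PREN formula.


Apply the PREN formula: PREN = Cr + 3.3*Mo + 16*N
PREN = 16.0 + 3.3*1.9 + 16*0.22
PREN = 16.0 + 6.27 + 3.52 = 25.79

25.79


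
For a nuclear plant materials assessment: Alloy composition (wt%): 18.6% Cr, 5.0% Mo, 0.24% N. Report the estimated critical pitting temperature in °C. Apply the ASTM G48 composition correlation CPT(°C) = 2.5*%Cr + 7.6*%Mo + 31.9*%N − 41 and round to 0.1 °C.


Apply the ASTM G48 empirical CPT estimate: CPT(°C) = 2.5*%Cr + 7.6*%Mo + 31.9*%N − 41
2.5*18.6 = 46.5; 7.6*5.0 = 38; 31.9*0.24 = 7.656
CPT = 46.5 + 38 + 7.656 − 41 = 51.156 °C
Rounded to 0.1 °C: CPT ≈ 51.2 °C

51.2 °C


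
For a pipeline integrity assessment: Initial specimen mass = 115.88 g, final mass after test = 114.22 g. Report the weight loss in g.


Weight loss = initial − final
WL = 115.88 − 114.22 = 1.66 g

1.66 g


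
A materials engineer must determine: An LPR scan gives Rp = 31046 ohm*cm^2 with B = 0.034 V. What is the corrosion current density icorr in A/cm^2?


Apply the Stern-Geary relation: icorr = B / Rp
icorr = 0.034 / 31046 = 1.095×10^-6 A/cm^2

1.095×10^-6 A/cm^2


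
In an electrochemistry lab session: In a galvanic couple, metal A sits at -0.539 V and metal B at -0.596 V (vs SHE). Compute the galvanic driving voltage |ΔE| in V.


Driving voltage is the absolute potential difference.
|ΔE| = |-0.539 − (-0.596)| = 0.057 V

0.057 V


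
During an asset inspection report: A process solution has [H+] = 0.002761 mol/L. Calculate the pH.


pH = −log10[H+]
pH = −log10(0.002761) = 2.56

2.56


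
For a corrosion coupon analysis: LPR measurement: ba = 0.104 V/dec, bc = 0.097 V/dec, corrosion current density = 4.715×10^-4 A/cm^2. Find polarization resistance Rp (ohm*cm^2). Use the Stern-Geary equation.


Apply the Stern-Geary equation: Rp = ba*bc / (2.303*icorr*(ba+bc))
ba*bc = 0.104*0.097 = 0.010088
ba+bc = 0.201; 2.303*icorr*(ba+bc) = 2.303*4.715×10^-4*0.201 = 2.1825876×10^-4
Rp = 0.010088 / 2.1825876×10^-4 = 46.22 ohm*cm^2

46.22 ohm*cm^2


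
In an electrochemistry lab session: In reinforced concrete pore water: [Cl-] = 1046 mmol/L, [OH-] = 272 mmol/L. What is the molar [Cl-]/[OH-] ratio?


Threshold parameter = [Cl-] / [OH-] (molar basis; both in mmol/L, so units cancel)
Ratio = 1046 / 272 = 3.85

3.85


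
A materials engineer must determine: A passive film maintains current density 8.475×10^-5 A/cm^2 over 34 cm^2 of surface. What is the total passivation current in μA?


I = i_pass * A, then convert A → μA (×10^6)
I = 8.475×10^-5 * 34 * 10^6 = 2881.5 μA

2881.5 μA


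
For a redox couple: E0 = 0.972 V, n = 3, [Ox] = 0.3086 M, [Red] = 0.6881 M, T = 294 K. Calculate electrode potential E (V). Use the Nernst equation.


Apply the Nernst equation: E = E0 + (RT/nF)*ln([Ox]/[Red])
Step 1: RT/nF = 8.314*294/(3*96485) = 0.00844455 V
Step 2: [Ox]/[Red] = 0.3086/0.6881 = 0.448481
Step 3: ln(0.448481) = -0.801889
Step 4: correction = 0.00844455 * -0.801889 = -0.007 V
E = 0.972 + -0.007 = 0.965 V

0.965 V


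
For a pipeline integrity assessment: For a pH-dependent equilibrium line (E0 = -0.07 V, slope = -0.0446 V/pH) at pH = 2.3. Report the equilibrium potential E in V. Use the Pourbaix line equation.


Apply the Pourbaix line equation: E = E0 + slope*pH
E = -0.07 + (-0.0446)*2.3 = -0.07 + (-0.10258) = -0.17258 V
Rounded to 3 decimal places: E = -0.173 V

-0.173 V


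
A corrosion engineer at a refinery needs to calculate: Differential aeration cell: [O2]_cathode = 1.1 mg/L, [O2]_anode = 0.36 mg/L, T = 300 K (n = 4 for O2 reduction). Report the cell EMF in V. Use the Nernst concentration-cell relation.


Apply the Nernst concentration-cell relation: E = (RT/nF)*ln(C_cathode/C_anode)
RT/nF = 8.314*300/(4*96485) = 0.00646266 V
ln(1.1/0.36) = 1.11696
E = 0.00646266 * 1.11696 = 0.00722 V

0.00722 V


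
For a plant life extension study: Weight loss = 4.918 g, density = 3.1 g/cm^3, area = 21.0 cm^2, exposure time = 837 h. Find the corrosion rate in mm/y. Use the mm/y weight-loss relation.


Apply the mm/y weight-loss relation: CR = 87600 * W / (D * A * T)
Numerator: 87600 * 4.918 = 430816.8
Denominator: 3.1 * 21.0 * 837 = 54488.7
CR = 430816.8 / 54488.7 = 7.906535 mm/y

7.906535 mm/y


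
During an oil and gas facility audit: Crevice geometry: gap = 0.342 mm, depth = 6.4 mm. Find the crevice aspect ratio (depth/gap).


Aspect ratio = depth / gap
Ratio = 6.4 / 0.342 = 18.7

18.7


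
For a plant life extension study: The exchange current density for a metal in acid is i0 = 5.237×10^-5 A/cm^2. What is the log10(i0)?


i0 = 5.237×10^-5 A/cm^2
log10(i0) = -4.281

-4.281


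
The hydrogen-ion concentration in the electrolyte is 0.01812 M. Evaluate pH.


pH = −log10[H+]
pH = −log10(0.01812) = 1.74

1.74


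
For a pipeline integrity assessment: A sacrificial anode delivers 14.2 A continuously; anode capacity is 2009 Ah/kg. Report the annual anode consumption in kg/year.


Annual consumption = current * hours per year / capacity
Rate = 14.2 * 8760 / 2009 = 61.9 kg/year

61.9 kg/year


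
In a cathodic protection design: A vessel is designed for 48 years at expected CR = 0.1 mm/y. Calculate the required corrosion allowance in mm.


Corrosion allowance = CR × design life
CA = 0.1 * 48 = 4.8 mm

4.8 mm


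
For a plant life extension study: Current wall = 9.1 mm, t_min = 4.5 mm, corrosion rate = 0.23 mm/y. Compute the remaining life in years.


Apply the remaining-life relation: RL = (t_current − t_min) / CR
RL = (9.1 − 4.5) / 0.23 = 4.6 / 0.23 = 20.0 years

20.0 years


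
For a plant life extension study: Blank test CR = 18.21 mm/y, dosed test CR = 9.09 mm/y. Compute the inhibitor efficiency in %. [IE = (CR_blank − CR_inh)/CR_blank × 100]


Apply the inhibitor-efficiency definition: IE = (CR_blank − CR_inh)/CR_blank × 100
IE = (18.21 − 9.09) / 18.21 × 100
IE = 9.12 / 18.21 × 100 = 50.1 %

50.1 %


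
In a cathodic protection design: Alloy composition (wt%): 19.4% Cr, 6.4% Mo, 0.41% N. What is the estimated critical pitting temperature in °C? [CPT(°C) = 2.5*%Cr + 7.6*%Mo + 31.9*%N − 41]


Apply the ASTM G48 empirical CPT estimate: CPT(°C) = 2.5*%Cr + 7.6*%Mo + 31.9*%N − 41
2.5*19.4 = 48.5; 7.6*6.4 = 48.64; 31.9*0.41 = 13.079
CPT = 48.5 + 48.64 + 13.079 − 41 = 69.219 °C
Rounded to 0.1 °C: CPT ≈ 69.2 °C

69.2 °C


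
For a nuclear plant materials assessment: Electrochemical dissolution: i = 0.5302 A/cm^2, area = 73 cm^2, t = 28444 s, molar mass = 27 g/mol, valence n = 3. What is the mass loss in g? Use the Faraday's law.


Apply Faraday's law: m = i*A*t*M / (n*F)
Total charge passed Q = i*A*t = 0.5302*73*28444 = 1100913.6424 C
m = Q*M/(n*F) = 1100913.6424*27/(3*96485) = 102.692 g

102.692 g


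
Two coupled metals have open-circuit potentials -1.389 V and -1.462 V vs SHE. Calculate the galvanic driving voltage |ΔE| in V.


Driving voltage is the absolute potential difference.
|ΔE| = |-1.389 − (-1.462)| = 0.073 V

0.073 V


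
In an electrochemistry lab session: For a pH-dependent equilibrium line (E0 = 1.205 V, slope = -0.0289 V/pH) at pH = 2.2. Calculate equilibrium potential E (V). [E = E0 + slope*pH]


Apply the Pourbaix line equation: E = E0 + slope*pH
E = 1.205 + (-0.0289)*2.2 = 1.205 + (-0.06358) = 1.14142 V
Rounded to 4 decimal places: E = 1.1414 V

1.1414 V


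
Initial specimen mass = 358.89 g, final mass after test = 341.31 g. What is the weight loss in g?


Weight loss = initial − final
WL = 358.89 − 341.31 = 17.58 g

17.58 g


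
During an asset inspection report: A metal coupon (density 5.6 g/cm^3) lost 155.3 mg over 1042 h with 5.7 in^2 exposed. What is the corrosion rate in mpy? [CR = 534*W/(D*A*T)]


Apply the mpy weight-loss relation: CR = 534 * W / (D * A * T)
Numerator: 534 * 155.3 = 82930.2
Denominator: 5.6 * 5.7 * 1042 = 33260.64
CR = 82930.2 / 33260.64 = 2.49334 mpy

2.49334 mpy


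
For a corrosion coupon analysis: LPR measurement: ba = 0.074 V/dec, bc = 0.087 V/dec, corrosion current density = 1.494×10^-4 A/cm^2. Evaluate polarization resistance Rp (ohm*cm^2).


Apply the Stern-Geary equation: Rp = ba*bc / (2.303*icorr*(ba+bc))
ba*bc = 0.074*0.087 = 0.006438
ba+bc = 0.161; 2.303*icorr*(ba+bc) = 2.303*1.494×10^-4*0.161 = 5.539498×10^-5
Rp = 0.006438 / 5.539498×10^-5 = 116.2 ohm*cm^2

116.2 ohm*cm^2


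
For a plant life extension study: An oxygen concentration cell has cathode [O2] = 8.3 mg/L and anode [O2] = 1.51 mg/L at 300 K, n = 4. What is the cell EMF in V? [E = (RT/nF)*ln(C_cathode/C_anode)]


Apply the Nernst concentration-cell relation: E = (RT/nF)*ln(C_cathode/C_anode)
RT/nF = 8.314*300/(4*96485) = 0.00646266 V
ln(8.3/1.51) = 1.70415
E = 0.00646266 * 1.70415 = 0.01101 V

0.01101 V


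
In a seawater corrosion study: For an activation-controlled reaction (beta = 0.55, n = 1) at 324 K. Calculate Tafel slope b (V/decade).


Apply the Tafel slope relation: b = 2.303*R*T/(beta*n*F)
Numerator: 2.303 * 8.314 * 324 = 6203.67
Denominator: 0.55 * 1 * 96485 = 53066.75
b = 6203.67 / 53066.75 = 0.1169 V/decade

0.1169 V/decade


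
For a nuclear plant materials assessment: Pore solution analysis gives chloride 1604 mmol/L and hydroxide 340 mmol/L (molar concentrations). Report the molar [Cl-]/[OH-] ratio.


Threshold parameter = [Cl-] / [OH-] (molar basis; both in mmol/L, so units cancel)
Ratio = 1604 / 340 = 4.72

4.72


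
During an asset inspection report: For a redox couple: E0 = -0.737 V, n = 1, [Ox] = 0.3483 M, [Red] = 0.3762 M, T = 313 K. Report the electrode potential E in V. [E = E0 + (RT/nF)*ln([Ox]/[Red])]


Apply the Nernst equation: E = E0 + (RT/nF)*ln([Ox]/[Red])
Step 1: RT/nF = 8.314*313/(1*96485) = 0.02697085 V
Step 2: [Ox]/[Red] = 0.3483/0.3762 = 0.925837
Step 3: ln(0.925837) = -0.077057
Step 4: correction = 0.02697085 * -0.077057 = -0.002 V
E = -0.737 + -0.002 = -0.739 V

-0.739 V


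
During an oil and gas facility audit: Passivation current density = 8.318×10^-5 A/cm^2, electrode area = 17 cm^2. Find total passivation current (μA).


I = i_pass * A, then convert A → μA (×10^6)
I = 8.318×10^-5 * 17 * 10^6 = 1414.06 μA

1414.06 μA


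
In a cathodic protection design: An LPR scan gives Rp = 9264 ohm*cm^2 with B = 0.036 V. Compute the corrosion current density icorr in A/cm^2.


Apply the Stern-Geary relation: icorr = B / Rp
icorr = 0.036 / 9264 = 3.886×10^-6 A/cm^2

3.886×10^-6 A/cm^2


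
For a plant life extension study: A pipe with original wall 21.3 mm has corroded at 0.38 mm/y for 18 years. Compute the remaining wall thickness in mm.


Remaining wall = original − CR × time
t = 21.3 − 0.38*18 = 21.3 − 6.84 = 14.46 mm

14.46 mm


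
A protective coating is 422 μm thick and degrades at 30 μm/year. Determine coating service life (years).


Service life = thickness / degradation rate
Life = 422 / 30 = 14.1 years

14.1 years


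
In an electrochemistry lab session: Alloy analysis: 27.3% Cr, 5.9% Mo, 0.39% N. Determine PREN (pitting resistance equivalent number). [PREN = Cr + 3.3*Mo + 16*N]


Apply the PREN formula: PREN = Cr + 3.3*Mo + 16*N
PREN = 27.3 + 3.3*5.9 + 16*0.39
PREN = 27.3 + 19.47 + 6.24 = 53.01

53.01


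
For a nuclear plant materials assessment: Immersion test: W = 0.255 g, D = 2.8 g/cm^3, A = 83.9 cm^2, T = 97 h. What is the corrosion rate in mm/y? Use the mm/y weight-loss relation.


Apply the mm/y weight-loss relation: CR = 87600 * W / (D * A * T)
Numerator: 87600 * 0.255 = 22338.0
Denominator: 2.8 * 83.9 * 97 = 22787.24
CR = 22338.0 / 22787.24 = 0.98029 mm/y

0.98029 mm/y


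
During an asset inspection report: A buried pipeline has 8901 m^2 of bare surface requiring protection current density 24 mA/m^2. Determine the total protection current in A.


I = area * current density, then convert mA → A (÷1000)
I = 8901 * 24 / 1000 = 213.62 A

213.62 A


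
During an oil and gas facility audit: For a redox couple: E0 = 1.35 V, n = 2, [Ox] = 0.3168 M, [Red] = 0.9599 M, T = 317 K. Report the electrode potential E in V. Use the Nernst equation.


Apply the Nernst equation: E = E0 + (RT/nF)*ln([Ox]/[Red])
Step 1: RT/nF = 8.314*317/(2*96485) = 0.01365776 V
Step 2: [Ox]/[Red] = 0.3168/0.9599 = 0.330034
Step 3: ln(0.330034) = -1.10856
Step 4: correction = 0.01365776 * -1.10856 = -0.0151 V
E = 1.35 + -0.0151 = 1.3349 V

1.3349 V


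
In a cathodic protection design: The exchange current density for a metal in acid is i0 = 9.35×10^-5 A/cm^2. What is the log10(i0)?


i0 = 9.35×10^-5 A/cm^2
log10(i0) = -4.029

-4.029


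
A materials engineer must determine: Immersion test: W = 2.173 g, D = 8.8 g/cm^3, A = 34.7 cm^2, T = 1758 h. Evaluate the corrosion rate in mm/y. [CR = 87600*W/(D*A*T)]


Apply the mm/y weight-loss relation: CR = 87600 * W / (D * A * T)
Numerator: 87600 * 2.173 = 190354.8
Denominator: 8.8 * 34.7 * 1758 = 536822.88
CR = 190354.8 / 536822.88 = 0.3546 mm/y

0.3546 mm/y


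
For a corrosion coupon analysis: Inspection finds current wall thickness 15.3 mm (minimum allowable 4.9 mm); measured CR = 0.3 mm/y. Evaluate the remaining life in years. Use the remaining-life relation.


Apply the remaining-life relation: RL = (t_current − t_min) / CR
RL = (15.3 − 4.9) / 0.3 = 10.4 / 0.3 = 34.7 years

34.7 years


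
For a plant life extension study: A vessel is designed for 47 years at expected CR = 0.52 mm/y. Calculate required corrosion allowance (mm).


Corrosion allowance = CR × design life
CA = 0.52 * 47 = 24.44 mm

24.44 mm


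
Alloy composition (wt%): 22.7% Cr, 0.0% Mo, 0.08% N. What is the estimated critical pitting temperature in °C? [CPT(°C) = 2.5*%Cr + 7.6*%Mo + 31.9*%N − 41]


Apply the ASTM G48 empirical CPT estimate: CPT(°C) = 2.5*%Cr + 7.6*%Mo + 31.9*%N − 41
2.5*22.7 = 56.75; 7.6*0.0 = 0; 31.9*0.08 = 2.552
CPT = 56.75 + 0 + 2.552 − 41 = 18.302 °C
Rounded to 0.1 °C: CPT ≈ 18.3 °C

18.3 °C


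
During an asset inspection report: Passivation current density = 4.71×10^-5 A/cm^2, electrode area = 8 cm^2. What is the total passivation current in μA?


I = i_pass * A, then convert A → μA (×10^6)
I = 4.71×10^-5 * 8 * 10^6 = 376.8 μA

376.8 μA


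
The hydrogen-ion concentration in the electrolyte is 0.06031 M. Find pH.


pH = −log10[H+]
pH = −log10(0.06031) = 1.22

1.22


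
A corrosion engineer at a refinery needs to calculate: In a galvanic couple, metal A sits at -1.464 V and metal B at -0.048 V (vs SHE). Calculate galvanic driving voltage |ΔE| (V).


Driving voltage is the absolute potential difference.
|ΔE| = |-1.464 − (-0.048)| = 1.416 V

1.416 V


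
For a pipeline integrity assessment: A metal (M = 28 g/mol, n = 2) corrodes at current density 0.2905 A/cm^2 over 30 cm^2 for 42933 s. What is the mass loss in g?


Apply Faraday's law: m = i*A*t*M / (n*F)
Total charge passed Q = i*A*t = 0.2905*30*42933 = 374161.095 C
m = Q*M/(n*F) = 374161.095*28/(2*96485) = 54.29088 g

54.29088 g


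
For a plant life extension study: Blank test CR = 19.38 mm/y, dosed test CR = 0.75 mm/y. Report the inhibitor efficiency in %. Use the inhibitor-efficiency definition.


Apply the inhibitor-efficiency definition: IE = (CR_blank − CR_inh)/CR_blank × 100
IE = (19.38 − 0.75) / 19.38 × 100
IE = 18.63 / 19.38 × 100 = 96.1 %

96.1 %


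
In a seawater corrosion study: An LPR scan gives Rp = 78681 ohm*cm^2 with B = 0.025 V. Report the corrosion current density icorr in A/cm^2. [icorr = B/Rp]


Apply the Stern-Geary relation: icorr = B / Rp
icorr = 0.025 / 78681 = 3.177×10^-7 A/cm^2

3.177×10^-7 A/cm^2


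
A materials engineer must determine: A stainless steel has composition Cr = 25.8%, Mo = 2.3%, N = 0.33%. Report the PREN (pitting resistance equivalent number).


Apply the PREN formula: PREN = Cr + 3.3*Mo + 16*N
PREN = 25.8 + 3.3*2.3 + 16*0.33
PREN = 25.8 + 7.59 + 5.28 = 38.67

38.67


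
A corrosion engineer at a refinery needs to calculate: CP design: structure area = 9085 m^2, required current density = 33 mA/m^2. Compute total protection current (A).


I = area * current density, then convert mA → A (÷1000)
I = 9085 * 33 / 1000 = 299.81 A

299.81 A


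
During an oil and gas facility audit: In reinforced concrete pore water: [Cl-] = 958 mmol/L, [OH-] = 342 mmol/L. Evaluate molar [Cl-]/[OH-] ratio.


Threshold parameter = [Cl-] / [OH-] (molar basis; both in mmol/L, so units cancel)
Ratio = 958 / 342 = 2.8

2.8


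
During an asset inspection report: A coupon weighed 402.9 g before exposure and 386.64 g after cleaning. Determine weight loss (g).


Weight loss = initial − final
WL = 402.9 − 386.64 = 16.26 g

16.26 g


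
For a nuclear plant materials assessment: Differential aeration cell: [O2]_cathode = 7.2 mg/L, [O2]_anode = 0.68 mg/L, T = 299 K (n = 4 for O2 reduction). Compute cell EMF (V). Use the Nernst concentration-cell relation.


Apply the Nernst concentration-cell relation: E = (RT/nF)*ln(C_cathode/C_anode)
RT/nF = 8.314*299/(4*96485) = 0.00644112 V
ln(7.2/0.68) = 2.35974
E = 0.00644112 * 2.35974 = 0.0152 V

0.0152 V


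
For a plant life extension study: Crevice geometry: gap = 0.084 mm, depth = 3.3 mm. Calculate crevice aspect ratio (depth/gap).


Aspect ratio = depth / gap
Ratio = 3.3 / 0.084 = 39.3

39.3


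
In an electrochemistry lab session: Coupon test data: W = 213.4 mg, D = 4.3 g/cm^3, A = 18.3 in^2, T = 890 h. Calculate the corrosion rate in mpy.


Apply the mpy weight-loss relation: CR = 534 * W / (D * A * T)
Numerator: 534 * 213.4 = 113955.6
Denominator: 4.3 * 18.3 * 890 = 70034.1
CR = 113955.6 / 70034.1 = 1.6271 mpy

1.6271 mpy


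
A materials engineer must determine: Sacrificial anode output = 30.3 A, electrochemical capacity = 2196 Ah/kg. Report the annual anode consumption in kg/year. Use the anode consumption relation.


Annual consumption = current * hours per year / capacity
Rate = 30.3 * 8760 / 2196 = 120.9 kg/year

120.9 kg/year


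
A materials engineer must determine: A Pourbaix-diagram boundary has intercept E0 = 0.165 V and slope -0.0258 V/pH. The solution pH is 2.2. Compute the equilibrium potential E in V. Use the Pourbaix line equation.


Apply the Pourbaix line equation: E = E0 + slope*pH
E = 0.165 + (-0.0258)*2.2 = 0.165 + (-0.05676) = 0.10824 V
Rounded to 4 decimal places: E = 0.1082 V

0.1082 V


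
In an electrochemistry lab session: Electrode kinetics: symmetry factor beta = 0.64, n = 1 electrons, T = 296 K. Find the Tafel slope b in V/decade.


Apply the Tafel slope relation: b = 2.303*R*T/(beta*n*F)
Numerator: 2.303 * 8.314 * 296 = 5667.55
Denominator: 0.64 * 1 * 96485 = 61750.4
b = 5667.55 / 61750.4 = 0.092 V/decade

0.092 V/decade


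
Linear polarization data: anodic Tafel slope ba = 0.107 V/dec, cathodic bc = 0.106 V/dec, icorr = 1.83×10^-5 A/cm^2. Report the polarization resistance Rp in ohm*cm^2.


Apply the Stern-Geary equation: Rp = ba*bc / (2.303*icorr*(ba+bc))
ba*bc = 0.107*0.106 = 0.011342
ba+bc = 0.213; 2.303*icorr*(ba+bc) = 2.303*1.83×10^-5*0.213 = 8.9768637×10^-6
Rp = 0.011342 / 8.9768637×10^-6 = 1263.5 ohm*cm^2

1263.5 ohm*cm^2


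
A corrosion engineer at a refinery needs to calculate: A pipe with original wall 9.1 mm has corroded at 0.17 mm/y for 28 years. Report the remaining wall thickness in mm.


Remaining wall = original − CR × time
t = 9.1 − 0.17*28 = 9.1 − 4.76 = 4.34 mm

4.34 mm


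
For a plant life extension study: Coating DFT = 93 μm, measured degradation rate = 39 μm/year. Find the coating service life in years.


Service life = thickness / degradation rate
Life = 93 / 39 = 2.4 years

2.4 years


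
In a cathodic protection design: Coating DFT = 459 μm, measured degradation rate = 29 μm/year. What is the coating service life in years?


Service life = thickness / degradation rate
Life = 459 / 29 = 15.8 years

15.8 years


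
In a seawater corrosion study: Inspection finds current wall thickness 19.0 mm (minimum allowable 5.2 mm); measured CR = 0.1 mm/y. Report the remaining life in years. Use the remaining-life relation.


Apply the remaining-life relation: RL = (t_current − t_min) / CR
RL = (19.0 − 5.2) / 0.1 = 13.8 / 0.1 = 138.0 years

138.0 years


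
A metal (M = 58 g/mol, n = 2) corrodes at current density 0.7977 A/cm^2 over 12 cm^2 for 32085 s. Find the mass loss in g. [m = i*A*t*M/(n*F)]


Apply Faraday's law: m = i*A*t*M / (n*F)
Total charge passed Q = i*A*t = 0.7977*12*32085 = 307130.454 C
m = Q*M/(n*F) = 307130.454*58/(2*96485) = 92.313 g

92.313 g


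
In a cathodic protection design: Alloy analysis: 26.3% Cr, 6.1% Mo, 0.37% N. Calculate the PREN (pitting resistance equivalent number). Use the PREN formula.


Apply the PREN formula: PREN = Cr + 3.3*Mo + 16*N
PREN = 26.3 + 3.3*6.1 + 16*0.37
PREN = 26.3 + 20.13 + 5.92 = 52.35

52.35


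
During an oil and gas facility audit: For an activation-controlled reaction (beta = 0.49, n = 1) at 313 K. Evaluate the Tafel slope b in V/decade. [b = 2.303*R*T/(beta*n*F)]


Apply the Tafel slope relation: b = 2.303*R*T/(beta*n*F)
Numerator: 2.303 * 8.314 * 313 = 5993.06
Denominator: 0.49 * 1 * 96485 = 47277.65
b = 5993.06 / 47277.65 = 0.127 V/decade

0.127 V/decade


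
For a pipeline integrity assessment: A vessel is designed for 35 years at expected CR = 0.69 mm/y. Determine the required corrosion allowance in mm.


Corrosion allowance = CR × design life
CA = 0.69 * 35 = 24.15 mm

24.15 mm


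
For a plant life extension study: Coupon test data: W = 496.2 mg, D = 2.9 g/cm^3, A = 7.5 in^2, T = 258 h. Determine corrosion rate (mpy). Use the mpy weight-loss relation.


Apply the mpy weight-loss relation: CR = 534 * W / (D * A * T)
Numerator: 534 * 496.2 = 264970.8
Denominator: 2.9 * 7.5 * 258 = 5611.5
CR = 264970.8 / 5611.5 = 47.21925 mpy

47.21925 mpy


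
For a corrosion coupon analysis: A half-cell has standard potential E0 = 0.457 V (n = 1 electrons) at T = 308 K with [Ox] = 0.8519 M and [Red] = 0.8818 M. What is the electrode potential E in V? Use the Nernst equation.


Apply the Nernst equation: E = E0 + (RT/nF)*ln([Ox]/[Red])
Step 1: RT/nF = 8.314*308/(1*96485) = 0.02654 V
Step 2: [Ox]/[Red] = 0.8519/0.8818 = 0.966092
Step 3: ln(0.966092) = -0.034496
Step 4: correction = 0.02654 * -0.034496 = -0.001 V
E = 0.457 + -0.001 = 0.456 V

0.456 V


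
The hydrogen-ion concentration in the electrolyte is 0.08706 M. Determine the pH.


pH = −log10[H+]
pH = −log10(0.08706) = 1.06

1.06


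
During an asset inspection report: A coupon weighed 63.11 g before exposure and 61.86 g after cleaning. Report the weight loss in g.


Weight loss = initial − final
WL = 63.11 − 61.86 = 1.25 g

1.25 g
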